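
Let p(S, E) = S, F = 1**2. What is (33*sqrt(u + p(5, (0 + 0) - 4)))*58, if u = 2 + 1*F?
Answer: 3828*sqrt(2) ≈ 5413.6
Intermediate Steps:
F = 1
u = 3 (u = 2 + 1*1 = 2 + 1 = 3)
(33*sqrt(u + p(5, (0 + 0) - 4)))*58 = (33*sqrt(3 + 5))*58 = (33*sqrt(8))*58 = (33*(2*sqrt(2)))*58 = (66*sqrt(2))*58 = 3828*sqrt(2)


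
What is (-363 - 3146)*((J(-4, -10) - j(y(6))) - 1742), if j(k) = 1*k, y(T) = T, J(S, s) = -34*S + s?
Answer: 5691598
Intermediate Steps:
J(S, s) = s - 34*S
j(k) = k
(-363 - 3146)*((J(-4, -10) - j(y(6))) - 1742) = (-363 - 3146)*(((-10 - 34*(-4)) - 1*6) - 1742) = -3509*(((-10 + 136) - 6) - 1742) = -3509*((126 - 6) - 1742) = -3509*(120 - 1742) = -3509*(-1622) = 5691598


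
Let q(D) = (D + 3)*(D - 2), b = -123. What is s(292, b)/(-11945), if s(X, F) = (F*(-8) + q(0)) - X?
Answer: -686/11945 ≈ -0.057430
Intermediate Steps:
q(D) = (-2 + D)*(3 + D) (q(D) = (3 + D)*(-2 + D) = (-2 + D)*(3 + D))
s(X, F) = -6 - X - 8*F (s(X, F) = (F*(-8) + (-6 + 0 + 0**2)) - X = (-8*F + (-6 + 0 + 0)) - X = (-8*F - 6) - X = (-6 - 8*F) - X = -6 - X - 8*F)
s(292, b)/(-11945) = (-6 - 1*292 - 8*(-123))/(-11945) = (-6 - 292 + 984)*(-1/11945) = 686*(-1/11945) = -686/11945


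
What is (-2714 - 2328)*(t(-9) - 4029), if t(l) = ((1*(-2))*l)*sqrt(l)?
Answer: 20314218 - 272268*I ≈ 2.0314e+7 - 2.7227e+5*I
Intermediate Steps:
t(l) = -2*l**(3/2) (t(l) = (-2*l)*sqrt(l) = -2*l**(3/2))
(-2714 - 2328)*(t(-9) - 4029) = (-2714 - 2328)*(-(-54)*I - 4029) = -5042*(-(-54)*I - 4029) = -5042*(54*I - 4029) = -5042*(-4029 + 54*I) = 20314218 - 272268*I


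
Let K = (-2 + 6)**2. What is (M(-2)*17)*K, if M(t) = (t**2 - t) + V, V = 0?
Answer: 1632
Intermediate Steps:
M(t) = t**2 - t (M(t) = (t**2 - t) + 0 = t**2 - t)
K = 16 (K = 4**2 = 16)
(M(-2)*17)*K = (-2*(-1 - 2)*17)*16 = (-2*(-3)*17)*16 = (6*17)*16 = 102*16 = 1632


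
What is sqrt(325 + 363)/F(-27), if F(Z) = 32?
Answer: sqrt(43)/8 ≈ 0.81968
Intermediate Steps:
sqrt(325 + 363)/F(-27) = sqrt(325 + 363)/32 = sqrt(688)*(1/32) = (4*sqrt(43))*(1/32) = sqrt(43)/8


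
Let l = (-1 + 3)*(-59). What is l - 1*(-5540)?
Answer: 5422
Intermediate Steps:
l = -118 (l = 2*(-59) = -118)
l - 1*(-5540) = -118 - 1*(-5540) = -118 + 5540 = 5422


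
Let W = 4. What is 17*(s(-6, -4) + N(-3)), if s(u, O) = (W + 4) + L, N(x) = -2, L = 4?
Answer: 170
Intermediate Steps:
s(u, O) = 12 (s(u, O) = (4 + 4) + 4 = 8 + 4 = 12)
17*(s(-6, -4) + N(-3)) = 17*(12 - 2) = 17*10 = 170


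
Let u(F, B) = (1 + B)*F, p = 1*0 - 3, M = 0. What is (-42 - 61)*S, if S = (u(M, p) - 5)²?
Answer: -2575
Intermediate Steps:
p = -3 (p = 0 - 3 = -3)
u(F, B) = F*(1 + B)
S = 25 (S = (0*(1 - 3) - 5)² = (0*(-2) - 5)² = (0 - 5)² = (-5)² = 25)
(-42 - 61)*S = (-42 - 61)*25 = -103*25 = -2575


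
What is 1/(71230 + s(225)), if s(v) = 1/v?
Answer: 225/16026751 ≈ 1.4039e-5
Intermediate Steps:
1/(71230 + s(225)) = 1/(71230 + 1/225) = 1/(16026751/225) = 225/16026751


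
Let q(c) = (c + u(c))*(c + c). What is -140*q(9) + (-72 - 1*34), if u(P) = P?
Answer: -45466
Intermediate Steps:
q(c) = 4*c² (q(c) = (c + c)*(c + c) = (2*c)*(2*c) = 4*c²)
-140*q(9) + (-72 - 1*34) = -560*9² + (-72 - 1*34) = -560*81 + (-72 - 34) = -140*324 - 106 = -45360 - 106 = -45466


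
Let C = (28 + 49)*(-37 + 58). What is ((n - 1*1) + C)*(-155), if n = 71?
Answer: -261485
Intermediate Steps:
C = 1617 (C = 77*21 = 1617)
((n - 1*1) + C)*(-155) = ((71 - 1*1) + 1617)*(-155) = ((71 - 1) + 1617)*(-155) = (70 + 1617)*(-155) = 1687*(-155) = -261485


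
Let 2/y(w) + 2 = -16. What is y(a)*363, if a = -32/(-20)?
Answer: -121/3 ≈ -40.333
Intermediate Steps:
a = 8/5 (a = -32*(-1/20) = 8/5 ≈ 1.6000)
y(w) = -1/9 (y(w) = 2/(-2 - 16) = 2/(-18) = 2*(-1/18) = -1/9)
y(a)*363 = -1/9*363 = -121/3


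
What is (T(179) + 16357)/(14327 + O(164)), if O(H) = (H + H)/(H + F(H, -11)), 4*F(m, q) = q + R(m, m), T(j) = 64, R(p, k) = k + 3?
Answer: 3333463/2908709 ≈ 1.1460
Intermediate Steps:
R(p, k) = 3 + k
F(m, q) = 3/4 + m/4 + q/4 (F(m, q) = (q + (3 + m))/4 = (3 + m + q)/4 = 3/4 + m/4 + q/4)
O(H) = 2*H/(-2 + 5*H/4) (O(H) = (H + H)/(H + (3/4 + H/4 + (1/4)*(-11))) = (2*H)/(H + (3/4 + H/4 - 11/4)) = (2*H)/(H + (-2 + H/4)) = (2*H)/(-2 + 5*H/4) = 2*H/(-2 + 5*H/4))
(T(179) + 16357)/(14327 + O(164)) = (64 + 16357)/(14327 + 8*164/(-8 + 5*164)) = 16421/(14327 + 8*164/(-8 + 820)) = 16421/(14327 + 8*164/812) = 16421/(14327 + 8*164*(1/812)) = 16421/(14327 + 328/203) = 16421/(2908709/203) = 16421*(203/2908709) = 3333463/2908709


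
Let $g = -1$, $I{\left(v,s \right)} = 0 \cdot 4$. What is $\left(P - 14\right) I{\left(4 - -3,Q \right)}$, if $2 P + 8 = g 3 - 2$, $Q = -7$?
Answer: $0$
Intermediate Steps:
$I{\left(v,s \right)} = 0$
$P = - \frac{13}{2}$ ($P = -4 + \frac{\left(-1\right) 3 - 2}{2} = -4 + \frac{-3 - 2}{2} = -4 + \frac{1}{2} \left(-5\right) = -4 - \frac{5}{2} = - \frac{13}{2} \approx -6.5$)
$\left(P - 14\right) I{\left(4 - -3,Q \right)} = \left(- \frac{13}{2} - 14\right) 0 = \left(- \frac{41}{2}\right) 0 = 0$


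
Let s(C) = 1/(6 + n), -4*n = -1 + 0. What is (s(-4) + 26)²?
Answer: 427716/625 ≈ 684.35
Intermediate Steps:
n = ¼ (n = -(-1 + 0)/4 = -¼*(-1) = ¼ ≈ 0.25000)
s(C) = 4/25 (s(C) = 1/(6 + ¼) = 1/(25/4) = 4/25)
(s(-4) + 26)² = (4/25 + 26)² = (654/25)² = 427716/625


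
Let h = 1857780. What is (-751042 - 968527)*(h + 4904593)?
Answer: -11628366977237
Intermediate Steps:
(-751042 - 968527)*(h + 4904593) = (-751042 - 968527)*(1857780 + 4904593) = -1719569*6762373 = -11628366977237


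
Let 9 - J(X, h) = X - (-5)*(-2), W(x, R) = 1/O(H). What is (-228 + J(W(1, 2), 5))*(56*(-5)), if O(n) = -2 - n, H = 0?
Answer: 58380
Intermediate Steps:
W(x, R) = -½ (W(x, R) = 1/(-2 - 1*0) = 1/(-2 + 0) = 1/(-2) = -½)
J(X, h) = 19 - X (J(X, h) = 9 - (X - (-5)*(-2)) = 9 - (X - 1*10) = 9 - (X - 10) = 9 - (-10 + X) = 9 + (10 - X) = 19 - X)
(-228 + J(W(1, 2), 5))*(56*(-5)) = (-228 + (19 - 1*(-½)))*(56*(-5)) = (-228 + (19 + ½))*(-280) = (-228 + 39/2)*(-280) = -417/2*(-280) = 58380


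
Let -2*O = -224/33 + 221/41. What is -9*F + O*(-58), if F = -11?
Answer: 79108/1353 ≈ 58.469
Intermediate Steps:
O = 1891/2706 (O = -(-224/33 + 221/41)/2 = -½*(-1891/1353) = 1891/2706 ≈ 0.69882)
-9*F + O*(-58) = -9*(-11) + (1891/2706)*(-58) = 99 - 54839/1353 = 79108/1353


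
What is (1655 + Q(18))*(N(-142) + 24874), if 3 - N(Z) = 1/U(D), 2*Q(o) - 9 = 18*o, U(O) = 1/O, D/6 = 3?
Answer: 90561337/2 ≈ 4.5281e+7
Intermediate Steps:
D = 18 (D = 6*3 = 18)
Q(o) = 9/2 + 9*o (Q(o) = 9/2 + (18*o)/2 = 9/2 + 9*o)
N(Z) = -15 (N(Z) = 3 - 1/(1/18) = 3 - 1/1/18 = 3 - 1*18 = 3 - 18 = -15)
(1655 + Q(18))*(N(-142) + 24874) = (1655 + (9/2 + 9*18))*(-15 + 24874) = (1655 + (9/2 + 162))*24859 = (1655 + 333/2)*24859 = (3643/2)*24859 = 90561337/2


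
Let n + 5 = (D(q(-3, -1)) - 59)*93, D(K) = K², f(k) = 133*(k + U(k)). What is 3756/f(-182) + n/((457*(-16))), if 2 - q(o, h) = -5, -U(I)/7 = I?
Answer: 13604961/88497136 ≈ 0.15373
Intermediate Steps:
U(I) = -7*I
q(o, h) = 7 (q(o, h) = 2 - 1*(-5) = 2 + 5 = 7)
f(k) = -798*k (f(k) = 133*(k - 7*k) = 133*(-6*k) = -798*k)
n = -935 (n = -5 + (7² - 59)*93 = -5 + (49 - 59)*93 = -5 - 10*93 = -5 - 930 = -935)
3756/f(-182) + n/((457*(-16))) = 3756/((-798*(-182))) - 935/(457*(-16)) = 3756/145236 - 935/(-7312) = 3756*(1/145236) - 935*(-1/7312) = 313/12103 + 935/7312 = 13604961/88497136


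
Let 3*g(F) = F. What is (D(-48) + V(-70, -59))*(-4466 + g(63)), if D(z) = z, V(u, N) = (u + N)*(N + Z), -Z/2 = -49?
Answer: 22576155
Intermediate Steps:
Z = 98 (Z = -2*(-49) = 98)
V(u, N) = (98 + N)*(N + u) (V(u, N) = (u + N)*(N + 98) = (N + u)*(98 + N) = (98 + N)*(N + u))
g(F) = F/3
(D(-48) + V(-70, -59))*(-4466 + g(63)) = (-48 + ((-59)**2 + 98*(-59) + 98*(-70) - 59*(-70)))*(-4466 + (1/3)*63) = (-48 + (3481 - 5782 - 6860 + 4130))*(-4466 + 21) = (-48 - 5031)*(-4445) = -5079*(-4445) = 22576155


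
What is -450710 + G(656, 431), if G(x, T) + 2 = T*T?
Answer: -264951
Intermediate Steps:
G(x, T) = -2 + T² (G(x, T) = -2 + T*T = -2 + T²)
-450710 + G(656, 431) = -450710 + (-2 + 431²) = -450710 + (-2 + 185761) = -450710 + 185759 = -264951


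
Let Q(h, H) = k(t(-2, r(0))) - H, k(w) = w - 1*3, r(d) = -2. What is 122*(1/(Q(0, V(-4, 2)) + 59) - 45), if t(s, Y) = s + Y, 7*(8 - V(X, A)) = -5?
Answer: -1662616/303 ≈ -5487.2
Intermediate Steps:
V(X, A) = 61/7 (V(X, A) = 8 - ⅐*(-5) = 8 + 5/7 = 61/7)
t(s, Y) = Y + s
k(w) = -3 + w (k(w) = w - 3 = -3 + w)
Q(h, H) = -7 - H (Q(h, H) = (-3 + (-2 - 2)) - H = (-3 - 4) - H = -7 - H)
122*(1/(Q(0, V(-4, 2)) + 59) - 45) = 122*(1/((-7 - 1*61/7) + 59) - 45) = 122*(1/((-7 - 61/7) + 59) - 45) = 122*(1/(-110/7 + 59) - 45) = 122*(1/(303/7) - 45) = 122*(7/303 - 45) = 122*(-13628/303) = -1662616/303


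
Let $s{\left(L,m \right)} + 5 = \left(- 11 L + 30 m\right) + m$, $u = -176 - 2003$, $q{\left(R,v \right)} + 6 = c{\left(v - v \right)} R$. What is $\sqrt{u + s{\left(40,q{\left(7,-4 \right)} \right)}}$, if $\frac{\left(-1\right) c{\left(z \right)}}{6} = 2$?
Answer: $i \sqrt{5414} \approx 73.58 i$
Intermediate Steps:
$c{\left(z \right)} = -12$ ($c{\left(z \right)} = \left(-6\right) 2 = -12$)
$q{\left(R,v \right)} = -6 - 12 R$
$u = -2179$ ($u = -176 - 2003 = -2179$)
$s{\left(L,m \right)} = -5 - 11 L + 31 m$ ($s{\left(L,m \right)} = -5 + \left(\left(- 11 L + 30 m\right) + m\right) = -5 - \left(- 31 m + 11 L\right) = -5 - 11 L + 31 m$)
$\sqrt{u + s{\left(40,q{\left(7,-4 \right)} \right)}} = \sqrt{-2179 - \left(445 - 31 \left(-6 - 84\right)\right)} = \sqrt{-2179 - 3235} = \sqrt{-5414} = i \sqrt{5414}$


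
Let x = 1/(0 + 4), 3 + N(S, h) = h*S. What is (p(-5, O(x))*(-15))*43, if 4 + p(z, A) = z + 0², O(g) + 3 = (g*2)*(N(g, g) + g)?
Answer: 5805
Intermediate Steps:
N(S, h) = -3 + S*h (N(S, h) = -3 + h*S = -3 + S*h)
x = ¼ (x = 1/4 = ¼ ≈ 0.25000)
O(g) = -3 + 2*g*(-3 + g + g²) (O(g) = -3 + (g*2)*((-3 + g*g) + g) = -3 + (2*g)*((-3 + g²) + g) = -3 + (2*g)*(-3 + g + g²) = -3 + 2*g*(-3 + g + g²))
p(z, A) = -4 + z (p(z, A) = -4 + (z + 0²) = -4 + (z + 0) = -4 + z)
(p(-5, O(x))*(-15))*43 = ((-4 - 5)*(-15))*43 = -9*(-15)*43 = 135*43 = 5805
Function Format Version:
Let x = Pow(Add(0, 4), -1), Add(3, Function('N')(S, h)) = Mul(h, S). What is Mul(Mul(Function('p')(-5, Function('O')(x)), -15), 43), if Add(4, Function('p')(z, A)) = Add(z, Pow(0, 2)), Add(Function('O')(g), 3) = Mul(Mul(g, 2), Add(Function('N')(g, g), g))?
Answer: 5805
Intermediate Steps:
Function('N')(S, h) = Add(-3, Mul(S, h)) (Function('N')(S, h) = Add(-3, Mul(h, S)) = Add(-3, Mul(S, h)))
x = Rational(1, 4) (x = Pow(4, -1) = Rational(1, 4) ≈ 0.25000)
Function('O')(g) = Add(-3, Mul(2, g, Add(-3, g, Pow(g, 2)))) (Function('O')(g) = Add(-3, Mul(Mul(g, 2), Add(Add(-3, Mul(g, g)), g))) = Add(-3, Mul(Mul(2, g), Add(Add(-3, Pow(g, 2)), g))) = Add(-3, Mul(Mul(2, g), Add(-3, g, Pow(g, 2)))) = Add(-3, Mul(2, g, Add(-3, g, Pow(g, 2)))))
Function('p')(z, A) = Add(-4, z) (Function('p')(z, A) = Add(-4, Add(z, Pow(0, 2))) = Add(-4, Add(z, 0)) = Add(-4, z))
Mul(Mul(Function('p')(-5, Function('O')(x)), -15), 43) = Mul(Mul(Add(-4, -5), -15), 43) = Mul(Mul(-9, -15), 43) = Mul(135, 43) = 5805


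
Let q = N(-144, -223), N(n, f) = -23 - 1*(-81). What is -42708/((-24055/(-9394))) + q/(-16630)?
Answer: -133438799339/8000693 ≈ -16678.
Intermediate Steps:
N(n, f) = 58 (N(n, f) = -23 + 81 = 58)
q = 58
-42708/((-24055/(-9394))) + q/(-16630) = -42708/((-24055/(-9394))) + 58/(-16630) = -42708/((-24055*(-1/9394))) + 58*(-1/16630) = -42708/24055/9394 - 29/8315 = -42708*9394/24055 - 29/8315 = -401198952/24055 - 29/8315 = -133438799339/8000693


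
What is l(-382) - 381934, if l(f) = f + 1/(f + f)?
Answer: -292089425/764 ≈ -3.8232e+5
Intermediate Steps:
l(f) = f + 1/(2*f)
l(-382) - 381934 = (-382 + (½)/(-382)) - 381934 = (-382 + (½)*(-1/382)) - 381934 = (-382 - 1/764) - 381934 = -291849/764 - 381934 = -292089425/764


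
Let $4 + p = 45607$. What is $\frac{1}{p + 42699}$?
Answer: $\frac{1}{88302} \approx 1.1325 \cdot 10^{-5}$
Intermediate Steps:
$p = 45603$ ($p = -4 + 45607 = 45603$)
$\frac{1}{p + 42699} = \frac{1}{45603 + 42699} = \frac{1}{88302}$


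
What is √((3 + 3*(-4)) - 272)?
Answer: I*√281 ≈ 16.763*I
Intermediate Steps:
√((3 + 3*(-4)) - 272) = √((3 - 12) - 272) = √(-9 - 272) = √(-281) = I*√281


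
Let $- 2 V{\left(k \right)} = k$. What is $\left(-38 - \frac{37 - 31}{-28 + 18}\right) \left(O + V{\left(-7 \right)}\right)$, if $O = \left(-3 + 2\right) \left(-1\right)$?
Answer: $- \frac{1683}{10} \approx -168.3$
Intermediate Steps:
$V{\left(k \right)} = - \frac{k}{2}$
$O = 1$ ($O = \left(-1\right) \left(-1\right) = 1$)
$\left(-38 - \frac{37 - 31}{-28 + 18}\right) \left(O + V{\left(-7 \right)}\right) = \left(-38 - \frac{37 - 31}{-28 + 18}\right) \left(1 - - \frac{7}{2}\right) = \left(-38 - \frac{6}{-10}\right) \left(1 + \frac{7}{2}\right) = \left(-38 - 6 \left(- \frac{1}{10}\right)\right) \frac{9}{2} = \left(-38 - - \frac{3}{5}\right) \frac{9}{2} = \left(-38 + \frac{3}{5}\right) \frac{9}{2} = \left(- \frac{187}{5}\right) \frac{9}{2} = - \frac{1683}{10}$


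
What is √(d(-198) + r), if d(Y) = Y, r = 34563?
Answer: √34365 ≈ 185.38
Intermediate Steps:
√(d(-198) + r) = √(-198 + 34563) = √34365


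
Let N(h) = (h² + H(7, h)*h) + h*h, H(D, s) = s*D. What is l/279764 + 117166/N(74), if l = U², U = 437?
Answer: 10547636255/3446972244 ≈ 3.0600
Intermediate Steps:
H(D, s) = D*s
l = 190969 (l = 437² = 190969)
N(h) = 9*h² (N(h) = (h² + (7*h)*h) + h*h = (h² + 7*h²) + h² = 8*h² + h² = 9*h²)
l/279764 + 117166/N(74) = 190969/279764 + 117166/((9*74²)) = 190969*(1/279764) + 117166/((9*5476)) = 190969/279764 + 117166/49284 = 190969/279764 + 117166*(1/49284) = 190969/279764 + 58583/24642 = 10547636255/3446972244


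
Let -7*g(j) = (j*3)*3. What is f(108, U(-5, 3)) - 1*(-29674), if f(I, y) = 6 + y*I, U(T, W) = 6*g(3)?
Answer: 190264/7 ≈ 27181.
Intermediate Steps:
g(j) = -9*j/7 (g(j) = -j*3*3/7 = -3*j*3/7 = -9*j/7)
U(T, W) = -162/7 (U(T, W) = 6*(-9/7*3) = 6*(-27/7) = -162/7)
f(I, y) = 6 + I*y
f(108, U(-5, 3)) - 1*(-29674) = (6 + 108*(-162/7)) - 1*(-29674) = (6 - 17496/7) + 29674 = -17454/7 + 29674 = 190264/7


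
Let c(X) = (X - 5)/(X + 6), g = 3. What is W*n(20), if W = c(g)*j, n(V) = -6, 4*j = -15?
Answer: -5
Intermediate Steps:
j = -15/4 (j = (¼)*(-15) = -15/4 ≈ -3.7500)
c(X) = (-5 + X)/(6 + X)
W = ⅚ (W = ((-5 + 3)/(6 + 3))*(-15/4) = (-2/9)*(-15/4) = ((⅑)*(-2))*(-15/4) = -2/9*(-15/4) = ⅚ ≈ 0.83333)
W*n(20) = (⅚)*(-6) = -5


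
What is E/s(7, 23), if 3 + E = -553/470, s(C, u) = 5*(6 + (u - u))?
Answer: -1963/14100 ≈ -0.13922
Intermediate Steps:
s(C, u) = 30 (s(C, u) = 5*(6 + 0) = 5*6 = 30)
E = -1963/470 (E = -3 - 553/470 = -1963/470 ≈ -4.1766)
E/s(7, 23) = -1963/470/30 = -1963/470*1/30 = -1963/14100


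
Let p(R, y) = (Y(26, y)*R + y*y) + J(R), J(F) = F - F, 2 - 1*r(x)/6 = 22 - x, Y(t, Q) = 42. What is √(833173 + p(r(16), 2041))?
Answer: √4997846 ≈ 2235.6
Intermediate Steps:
r(x) = -120 + 6*x (r(x) = 12 - 6*(22 - x) = 12 + (-132 + 6*x) = -120 + 6*x)
J(F) = 0
p(R, y) = y² + 42*R (p(R, y) = (42*R + y*y) + 0 = (42*R + y²) + 0 = (y² + 42*R) + 0 = y² + 42*R)
√(833173 + p(r(16), 2041)) = √(833173 + (2041² + 42*(-120 + 6*16))) = √(833173 + (4165681 + 42*(-120 + 96))) = √(833173 + (4165681 + 42*(-24))) = √(833173 + (4165681 - 1008)) = √(833173 + 4164673) = √4997846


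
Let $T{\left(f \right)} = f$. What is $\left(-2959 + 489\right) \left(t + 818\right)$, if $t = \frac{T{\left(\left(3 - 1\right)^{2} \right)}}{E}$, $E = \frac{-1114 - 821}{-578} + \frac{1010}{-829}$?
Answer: $- \frac{413256034932}{204067} \approx -2.0251 \cdot 10^{6}$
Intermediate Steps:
$E = \frac{1020335}{479162}$ ($E = \left(-1935\right) \left(- \frac{1}{578}\right) + 1010 \left(- \frac{1}{829}\right) = \frac{1935}{578} - \frac{1010}{829} = \frac{1020335}{479162} \approx 2.1294$)
$t = \frac{1916648}{1020335}$ ($t = \frac{\left(3 - 1\right)^{2}}{\frac{1020335}{479162}} = 2^{2} \cdot \frac{479162}{1020335} = 4 \cdot \frac{479162}{1020335} = \frac{1916648}{1020335} \approx 1.8785$)
$\left(-2959 + 489\right) \left(t + 818\right) = \left(-2959 + 489\right) \left(\frac{1916648}{1020335} + 818\right) = \left(-2470\right) \frac{836550678}{1020335} = - \frac{413256034932}{204067}$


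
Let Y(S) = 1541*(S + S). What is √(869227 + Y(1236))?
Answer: √4678579 ≈ 2163.0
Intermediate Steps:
Y(S) = 3082*S (Y(S) = 1541*(2*S) = 3082*S)
√(869227 + Y(1236)) = √(869227 + 3082*1236) = √(869227 + 3809352) = √4678579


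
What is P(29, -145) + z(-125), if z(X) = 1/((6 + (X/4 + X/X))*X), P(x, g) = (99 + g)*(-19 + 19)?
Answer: 4/12125 ≈ 0.00032990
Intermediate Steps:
P(x, g) = 0 (P(x, g) = (99 + g)*0 = 0)
z(X) = 1/(X*(7 + X/4)) (z(X) = 1/((6 + (X*(¼) + 1))*X) = 1/((6 + (X/4 + 1))*X) = 1/((6 + (1 + X/4))*X) = 1/((7 + X/4)*X) = 1/(X*(7 + X/4)))
P(29, -145) + z(-125) = 0 + 4/(-125*(28 - 125)) = 0 + 4*(-1/125)/(-97) = 0 + 4*(-1/125)*(-1/97) = 0 + 4/12125 = 4/12125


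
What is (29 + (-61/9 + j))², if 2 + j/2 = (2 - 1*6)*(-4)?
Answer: 204304/81 ≈ 2522.3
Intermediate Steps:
j = 28 (j = -4 + 2*((2 - 1*6)*(-4)) = -4 + 2*((2 - 6)*(-4)) = -4 + 2*(-4*(-4)) = -4 + 2*16 = -4 + 32 = 28)
(29 + (-61/9 + j))² = (29 + (-61/9 + 28))² = (29 + 191/9)² = (452/9)² = 204304/81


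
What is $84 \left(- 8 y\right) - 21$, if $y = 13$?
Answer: $-8757$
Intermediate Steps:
$84 \left(- 8 y\right) - 21 = 84 \left(\left(-8\right) 13\right) - 21 = 84 \left(-104\right) - 21 = -8736 - 21 = -8757$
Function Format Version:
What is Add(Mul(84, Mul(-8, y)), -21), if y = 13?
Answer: -8757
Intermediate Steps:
Add(Mul(84, Mul(-8, y)), -21) = Add(Mul(84, Mul(-8, 13)), -21) = Add(Mul(84, -104), -21) = Add(-8736, -21) = -8757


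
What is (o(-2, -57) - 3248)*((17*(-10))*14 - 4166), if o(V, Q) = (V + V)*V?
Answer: 21209040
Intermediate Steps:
o(V, Q) = 2*V**2 (o(V, Q) = (2*V)*V = 2*V**2)
(o(-2, -57) - 3248)*((17*(-10))*14 - 4166) = (2*(-2)**2 - 3248)*((17*(-10))*14 - 4166) = (2*4 - 3248)*(-170*14 - 4166) = (8 - 3248)*(-2380 - 4166) = -3240*(-6546) = 21209040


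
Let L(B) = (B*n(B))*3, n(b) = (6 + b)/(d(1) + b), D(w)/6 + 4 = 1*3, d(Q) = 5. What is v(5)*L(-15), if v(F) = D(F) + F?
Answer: 81/2 ≈ 40.500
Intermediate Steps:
D(w) = -6 (D(w) = -24 + 6*(1*3) = -24 + 6*3 = -24 + 18 = -6)
n(b) = (6 + b)/(5 + b)
L(B) = 3*B*(6 + B)/(5 + B) (L(B) = (B*((6 + B)/(5 + B)))*3 = (B*(6 + B)/(5 + B))*3 = 3*B*(6 + B)/(5 + B))
v(F) = -6 + F
v(5)*L(-15) = (-6 + 5)*(3*(-15)*(6 - 15)/(5 - 15)) = -3*(-15)*(-9)/(-10) = -3*(-15)*(-1)*(-9)/10 = -1*(-81/2) = 81/2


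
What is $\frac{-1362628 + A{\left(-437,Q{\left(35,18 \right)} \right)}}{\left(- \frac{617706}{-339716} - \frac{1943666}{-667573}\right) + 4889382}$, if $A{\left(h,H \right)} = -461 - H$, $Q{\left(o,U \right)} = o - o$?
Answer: $- \frac{154564225688844426}{554420345253559385} \approx -0.27879$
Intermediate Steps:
$Q{\left(o,U \right)} = 0$
$\frac{-1362628 + A{\left(-437,Q{\left(35,18 \right)} \right)}}{\left(- \frac{617706}{-339716} - \frac{1943666}{-667573}\right) + 4889382} = \frac{-1362628 - 461}{\left(- \frac{617706}{-339716} - \frac{1943666}{-667573}\right) + 4889382} = \frac{-1362628 + \left(-461 + 0\right)}{\left(\left(-617706\right) \left(- \frac{1}{339716}\right) - - \frac{1943666}{667573}\right) + 4889382} = \frac{-1362628 - 461}{\left(\frac{308853}{169858} + \frac{1943666}{667573}\right) + 4889382} = - \frac{1363089}{\frac{536329143197}{113392614634} + 4889382} = - \frac{1363089}{\frac{554420345253559385}{113392614634}} = \left(-1363089\right) \frac{113392614634}{554420345253559385} = - \frac{154564225688844426}{554420345253559385}$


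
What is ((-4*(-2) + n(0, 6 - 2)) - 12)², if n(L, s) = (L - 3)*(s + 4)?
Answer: 784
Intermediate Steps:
n(L, s) = (-3 + L)*(4 + s)
((-4*(-2) + n(0, 6 - 2)) - 12)² = ((-4*(-2) + (-12 - 3*(6 - 2) + 4*0 + 0*(6 - 2))) - 12)² = ((8 + (-12 - 3*4 + 0 + 0*4)) - 12)² = ((8 + (-12 - 12 + 0 + 0)) - 12)² = ((8 - 24) - 12)² = (-16 - 12)² = (-28)² = 784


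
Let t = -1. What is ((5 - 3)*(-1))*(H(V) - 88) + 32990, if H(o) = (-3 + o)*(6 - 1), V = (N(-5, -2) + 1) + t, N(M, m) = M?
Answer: 33246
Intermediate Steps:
V = -5 (V = (-5 + 1) - 1 = -4 - 1 = -5)
H(o) = -15 + 5*o (H(o) = (-3 + o)*5 = -15 + 5*o)
((5 - 3)*(-1))*(H(V) - 88) + 32990 = ((5 - 3)*(-1))*((-15 + 5*(-5)) - 88) + 32990 = (2*(-1))*((-15 - 25) - 88) + 32990 = -2*(-40 - 88) + 32990 = -2*(-128) + 32990 = 256 + 32990 = 33246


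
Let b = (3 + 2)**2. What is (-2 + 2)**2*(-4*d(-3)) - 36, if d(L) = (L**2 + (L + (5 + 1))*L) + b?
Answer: -36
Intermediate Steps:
b = 25 (b = 5**2 = 25)
d(L) = 25 + L**2 + L*(6 + L) (d(L) = (L**2 + (L + (5 + 1))*L) + 25 = (L**2 + (L + 6)*L) + 25 = (L**2 + (6 + L)*L) + 25 = (L**2 + L*(6 + L)) + 25 = 25 + L**2 + L*(6 + L))
(-2 + 2)**2*(-4*d(-3)) - 36 = (-2 + 2)**2*(-4*(25 + 2*(-3)**2 + 6*(-3))) - 36 = 0**2*(-4*(25 + 2*9 - 18)) - 36 = 0*(-4*(25 + 18 - 18)) - 36 = 0*(-4*25) - 36 = 0*(-100) - 36 = 0 - 36 = -36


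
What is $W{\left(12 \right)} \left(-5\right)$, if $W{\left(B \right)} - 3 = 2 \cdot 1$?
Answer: $-25$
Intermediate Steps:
$W{\left(B \right)} = 5$ ($W{\left(B \right)} = 3 + 2 \cdot 1 = 3 + 2 = 5$)
$W{\left(12 \right)} \left(-5\right) = 5 \left(-5\right) = -25$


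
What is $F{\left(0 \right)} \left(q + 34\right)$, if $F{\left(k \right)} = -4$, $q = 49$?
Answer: $-332$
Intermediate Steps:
$F{\left(0 \right)} \left(q + 34\right) = - 4 \left(49 + 34\right) = \left(-4\right) 83 = -332$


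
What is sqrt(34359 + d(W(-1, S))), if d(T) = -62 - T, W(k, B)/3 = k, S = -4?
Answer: 70*sqrt(7) ≈ 185.20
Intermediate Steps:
W(k, B) = 3*k
sqrt(34359 + d(W(-1, S))) = sqrt(34359 + (-62 - 3*(-1))) = sqrt(34359 + (-62 - 1*(-3))) = sqrt(34359 + (-62 + 3)) = sqrt(34359 - 59) = sqrt(34300) = 70*sqrt(7)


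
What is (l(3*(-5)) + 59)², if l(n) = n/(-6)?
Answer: 15129/4 ≈ 3782.3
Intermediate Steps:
l(n) = -n/6 (l(n) = n*(-⅙) = -n/6)
(l(3*(-5)) + 59)² = (-(-5)/2 + 59)² = (-⅙*(-15) + 59)² = (5/2 + 59)² = (123/2)² = 15129/4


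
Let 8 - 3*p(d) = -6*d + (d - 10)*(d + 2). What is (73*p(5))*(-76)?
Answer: -405004/3 ≈ -1.3500e+5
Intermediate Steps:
p(d) = 8/3 + 2*d - (-10 + d)*(2 + d)/3 (p(d) = 8/3 - (-6*d + (d - 10)*(d + 2))/3 = 8/3 - (-6*d + (-10 + d)*(2 + d))/3 = 8/3 + (2*d - (-10 + d)*(2 + d)/3) = 8/3 + 2*d - (-10 + d)*(2 + d)/3)
(73*p(5))*(-76) = (73*(28/3 - ⅓*5² + (14/3)*5))*(-76) = (73*(28/3 - ⅓*25 + 70/3))*(-76) = (73*(28/3 - 25/3 + 70/3))*(-76) = (73*(73/3))*(-76) = (5329/3)*(-76) = -405004/3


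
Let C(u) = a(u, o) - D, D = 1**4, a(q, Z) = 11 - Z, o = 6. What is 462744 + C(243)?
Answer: 462748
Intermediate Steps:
D = 1
C(u) = 4 (C(u) = (11 - 1*6) - 1*1 = (11 - 6) - 1 = 5 - 1 = 4)
462744 + C(243) = 462744 + 4 = 462748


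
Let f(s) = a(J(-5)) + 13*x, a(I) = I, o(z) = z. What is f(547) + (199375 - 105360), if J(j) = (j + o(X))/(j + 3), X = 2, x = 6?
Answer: 188189/2 ≈ 94095.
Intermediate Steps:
J(j) = (2 + j)/(3 + j) (J(j) = (j + 2)/(j + 3) = (2 + j)/(3 + j))
f(s) = 159/2 (f(s) = (2 - 5)/(3 - 5) + 13*6 = -3/(-2) + 78 = -½*(-3) + 78 = 3/2 + 78 = 159/2)
f(547) + (199375 - 105360) = 159/2 + (199375 - 105360) = 159/2 + 94015 = 188189/2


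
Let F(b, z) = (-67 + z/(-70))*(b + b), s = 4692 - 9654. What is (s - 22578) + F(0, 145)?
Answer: -27540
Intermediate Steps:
s = -4962
F(b, z) = 2*b*(-67 - z/70) (F(b, z) = (-67 + z*(-1/70))*(2*b) = (-67 - z/70)*(2*b) = 2*b*(-67 - z/70))
(s - 22578) + F(0, 145) = (-4962 - 22578) - 1/35*0*(4690 + 145) = -27540 - 1/35*0*4835 = -27540 + 0 = -27540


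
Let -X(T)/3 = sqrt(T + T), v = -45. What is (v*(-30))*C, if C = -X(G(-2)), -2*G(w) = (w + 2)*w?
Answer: 0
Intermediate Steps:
G(w) = -w*(2 + w)/2 (G(w) = -(w + 2)*w/2 = -(2 + w)*w/2 = -w*(2 + w)/2)
X(T) = -3*sqrt(2)*sqrt(T) (X(T) = -3*sqrt(T + T) = -3*sqrt(2)*sqrt(T))
C = 0 (C = -(-3)*sqrt(2)*sqrt(-1/2*(-2)*(2 - 2)) = -(-3)*sqrt(2)*sqrt(-1/2*(-2)*0) = -(-3)*sqrt(2)*sqrt(0) = -(-3)*sqrt(2)*0 = -1*0 = 0)
(v*(-30))*C = -45*(-30)*0 = 1350*0 = 0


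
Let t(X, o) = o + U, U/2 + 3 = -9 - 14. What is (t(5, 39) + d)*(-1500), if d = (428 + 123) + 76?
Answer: -921000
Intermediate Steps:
U = -52 (U = -6 + 2*(-9 - 14) = -6 + 2*(-23) = -6 - 46 = -52)
t(X, o) = -52 + o (t(X, o) = o - 52 = -52 + o)
d = 627 (d = 551 + 76 = 627)
(t(5, 39) + d)*(-1500) = ((-52 + 39) + 627)*(-1500) = (-13 + 627)*(-1500) = 614*(-1500) = -921000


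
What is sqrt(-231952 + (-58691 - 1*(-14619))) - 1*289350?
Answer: -289350 + 2*I*sqrt(69006) ≈ -2.8935e+5 + 525.38*I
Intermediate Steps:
sqrt(-231952 + (-58691 - 1*(-14619))) - 1*289350 = sqrt(-231952 + (-58691 + 14619)) - 289350 = sqrt(-231952 - 44072) - 289350 = sqrt(-276024) - 289350 = 2*I*sqrt(69006) - 289350 = -289350 + 2*I*sqrt(69006)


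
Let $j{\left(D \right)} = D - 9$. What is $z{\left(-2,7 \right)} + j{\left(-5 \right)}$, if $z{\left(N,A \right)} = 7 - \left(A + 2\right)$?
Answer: $-16$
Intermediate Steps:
$z{\left(N,A \right)} = 5 - A$ ($z{\left(N,A \right)} = 7 - \left(2 + A\right) = 5 - A$)
$j{\left(D \right)} = -9 + D$
$z{\left(-2,7 \right)} + j{\left(-5 \right)} = \left(5 - 7\right) - 14 = -2 - 14 = -16$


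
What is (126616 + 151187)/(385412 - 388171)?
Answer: -277803/2759 ≈ -100.69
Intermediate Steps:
(126616 + 151187)/(385412 - 388171) = 277803/(-2759) = 277803*(-1/2759) = -277803/2759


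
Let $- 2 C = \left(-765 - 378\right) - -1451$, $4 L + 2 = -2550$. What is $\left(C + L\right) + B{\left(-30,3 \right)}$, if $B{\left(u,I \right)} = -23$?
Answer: $-815$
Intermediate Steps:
$L = -638$ ($L = - \frac{1}{2} + \frac{1}{4} \left(-2550\right) = - \frac{1}{2} - \frac{1275}{2} = -638$)
$C = -154$ ($C = - \frac{\left(-765 - 378\right) - -1451}{2} = - \frac{\left(-765 - 378\right) + 1451}{2} = - \frac{-1143 + 1451}{2} = \left(- \frac{1}{2}\right) 308 = -154$)
$\left(C + L\right) + B{\left(-30,3 \right)} = \left(-154 - 638\right) - 23 = -792 - 23 = -815$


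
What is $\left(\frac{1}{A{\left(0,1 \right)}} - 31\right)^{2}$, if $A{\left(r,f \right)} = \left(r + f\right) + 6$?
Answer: $\frac{46656}{49} \approx 952.16$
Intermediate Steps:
$A{\left(r,f \right)} = 6 + f + r$ ($A{\left(r,f \right)} = \left(f + r\right) + 6 = 6 + f + r$)
$\left(\frac{1}{A{\left(0,1 \right)}} - 31\right)^{2} = \left(\frac{1}{6 + 1 + 0} - 31\right)^{2} = \left(\frac{1}{7} - 31\right)^{2} = \left(- \frac{216}{7}\right)^{2} = \frac{46656}{49}$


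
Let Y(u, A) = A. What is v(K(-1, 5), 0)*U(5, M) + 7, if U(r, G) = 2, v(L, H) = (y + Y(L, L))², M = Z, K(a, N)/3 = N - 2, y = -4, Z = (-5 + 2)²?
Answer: 57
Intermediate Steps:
Z = 9 (Z = (-3)² = 9)
K(a, N) = -6 + 3*N (K(a, N) = 3*(N - 2) = 3*(-2 + N) = -6 + 3*N)
M = 9
v(L, H) = (-4 + L)²
v(K(-1, 5), 0)*U(5, M) + 7 = (-4 + (-6 + 3*5))²*2 + 7 = (-4 + (-6 + 15))²*2 + 7 = (-4 + 9)²*2 + 7 = 5²*2 + 7 = 25*2 + 7 = 50 + 7 = 57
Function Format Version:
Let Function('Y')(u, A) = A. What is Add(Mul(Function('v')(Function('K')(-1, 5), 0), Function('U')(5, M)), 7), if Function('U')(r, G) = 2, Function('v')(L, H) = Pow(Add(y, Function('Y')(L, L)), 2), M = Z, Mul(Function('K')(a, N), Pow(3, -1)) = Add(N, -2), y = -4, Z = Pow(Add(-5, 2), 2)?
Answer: 57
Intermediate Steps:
Z = 9 (Z = Pow(-3, 2) = 9)
Function('K')(a, N) = Add(-6, Mul(3, N)) (Function('K')(a, N) = Mul(3, Add(N, -2)) = Mul(3, Add(-2, N)) = Add(-6, Mul(3, N)))
M = 9
Function('v')(L, H) = Pow(Add(-4, L), 2)
Add(Mul(Function('v')(Function('K')(-1, 5), 0), Function('U')(5, M)), 7) = Add(Mul(Pow(Add(-4, Add(-6, Mul(3, 5))), 2), 2), 7) = Add(Mul(Pow(Add(-4, Add(-6, 15)), 2), 2), 7) = Add(Mul(Pow(Add(-4, 9), 2), 2), 7) = Add(Mul(Pow(5, 2), 2), 7) = Add(Mul(25, 2), 7) = Add(50, 7) = 57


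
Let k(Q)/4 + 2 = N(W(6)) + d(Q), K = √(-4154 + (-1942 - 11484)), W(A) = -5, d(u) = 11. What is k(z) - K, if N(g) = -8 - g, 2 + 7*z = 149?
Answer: 24 - 2*I*√4395 ≈ 24.0 - 132.59*I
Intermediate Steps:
z = 21 (z = -2/7 + (⅐)*149 = -2/7 + 149/7 = 21)
K = 2*I*√4395 (K = √(-4154 - 13426) = √(-17580) = 2*I*√4395 ≈ 132.59*I)
k(Q) = 24 (k(Q) = -8 + 4*((-8 - 1*(-5)) + 11) = -8 + 4*((-8 + 5) + 11) = -8 + 4*(-3 + 11) = -8 + 4*8 = -8 + 32 = 24)
k(z) - K = 24 - 2*I*√4395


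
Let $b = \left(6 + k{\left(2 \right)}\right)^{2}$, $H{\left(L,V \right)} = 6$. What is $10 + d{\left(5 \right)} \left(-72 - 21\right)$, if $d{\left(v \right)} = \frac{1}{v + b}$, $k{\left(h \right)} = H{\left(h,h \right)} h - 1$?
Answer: $\frac{949}{98} \approx 9.6837$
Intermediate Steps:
$k{\left(h \right)} = -1 + 6 h$ ($k{\left(h \right)} = 6 h - 1 = -1 + 6 h$)
$b = 289$ ($b = \left(6 + \left(-1 + 6 \cdot 2\right)\right)^{2} = \left(6 + \left(-1 + 12\right)\right)^{2} = \left(6 + 11\right)^{2} = 17^{2} = 289$)
$d{\left(v \right)} = \frac{1}{289 + v}$ ($d{\left(v \right)} = \frac{1}{v + 289} = \frac{1}{289 + v}$)
$10 + d{\left(5 \right)} \left(-72 - 21\right) = 10 + \frac{-72 - 21}{289 + 5} = 10 + \frac{-72 - 21}{294} = 10 + \frac{1}{294} \left(-93\right) = 10 - \frac{31}{98} = \frac{949}{98}$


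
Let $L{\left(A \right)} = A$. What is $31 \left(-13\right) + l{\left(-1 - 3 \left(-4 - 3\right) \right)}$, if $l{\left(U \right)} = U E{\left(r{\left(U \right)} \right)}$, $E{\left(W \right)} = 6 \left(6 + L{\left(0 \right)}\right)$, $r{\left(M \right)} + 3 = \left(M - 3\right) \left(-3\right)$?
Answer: $317$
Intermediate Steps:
$r{\left(M \right)} = 6 - 3 M$ ($r{\left(M \right)} = -3 + \left(M - 3\right) \left(-3\right) = -3 + \left(-3 + M\right) \left(-3\right) = -3 - \left(-9 + 3 M\right) = 6 - 3 M$)
$E{\left(W \right)} = 36$ ($E{\left(W \right)} = 6 \left(6 + 0\right) = 6 \cdot 6 = 36$)
$l{\left(U \right)} = 36 U$ ($l{\left(U \right)} = U 36 = 36 U$)
$31 \left(-13\right) + l{\left(-1 - 3 \left(-4 - 3\right) \right)} = 31 \left(-13\right) + 36 \left(-1 - 3 \left(-4 - 3\right)\right) = -403 + 36 \left(-1 - -21\right) = -403 + 36 \left(-1 + 21\right) = -403 + 36 \cdot 20 = -403 + 720 = 317$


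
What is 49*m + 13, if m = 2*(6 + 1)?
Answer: 699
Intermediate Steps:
m = 14 (m = 2*7 = 14)
49*m + 13 = 49*14 + 13 = 686 + 13 = 699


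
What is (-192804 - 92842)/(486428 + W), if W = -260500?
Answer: -142823/112964 ≈ -1.2643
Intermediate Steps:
(-192804 - 92842)/(486428 + W) = (-192804 - 92842)/(486428 - 260500) = -285646/225928 = -285646*1/225928 = -142823/112964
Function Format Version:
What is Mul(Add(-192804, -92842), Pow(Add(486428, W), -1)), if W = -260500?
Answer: Rational(-142823, 112964) ≈ -1.2643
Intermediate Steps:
Mul(Add(-192804, -92842), Pow(Add(486428, W), -1)) = Mul(Add(-192804, -92842), Pow(Add(486428, -260500), -1)) = Mul(-285646, Pow(225928, -1)) = Mul(-285646, Rational(1, 225928)) = Rational(-142823, 112964)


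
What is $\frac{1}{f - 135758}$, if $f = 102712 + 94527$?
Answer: $\frac{1}{61481} \approx 1.6265 \cdot 10^{-5}$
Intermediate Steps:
$f = 197239$
$\frac{1}{f - 135758} = \frac{1}{197239 - 135758} = \frac{1}{61481}$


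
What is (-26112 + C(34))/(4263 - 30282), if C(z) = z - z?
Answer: 8704/8673 ≈ 1.0036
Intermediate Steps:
C(z) = 0
(-26112 + C(34))/(4263 - 30282) = (-26112 + 0)/(4263 - 30282) = -26112/(-26019) = -26112*(-1/26019) = 8704/8673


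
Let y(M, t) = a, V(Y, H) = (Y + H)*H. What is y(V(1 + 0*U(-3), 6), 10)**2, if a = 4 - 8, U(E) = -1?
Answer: 16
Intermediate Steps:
V(Y, H) = H*(H + Y) (V(Y, H) = (H + Y)*H = H*(H + Y))
a = -4
y(M, t) = -4
y(V(1 + 0*U(-3), 6), 10)**2 = (-4)**2 = 16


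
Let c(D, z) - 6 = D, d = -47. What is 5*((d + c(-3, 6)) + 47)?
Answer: 15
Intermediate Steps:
c(D, z) = 6 + D
5*((d + c(-3, 6)) + 47) = 5*((-47 + (6 - 3)) + 47) = 5*((-47 + 3) + 47) = 5*(-44 + 47) = 5*3 = 15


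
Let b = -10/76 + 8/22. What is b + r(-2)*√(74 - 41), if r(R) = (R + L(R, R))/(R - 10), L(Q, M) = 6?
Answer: 97/418 - √33/3 ≈ -1.6828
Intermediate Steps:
r(R) = (6 + R)/(-10 + R) (r(R) = (R + 6)/(R - 10) = (6 + R)/(-10 + R))
b = 97/418 (b = -10*1/76 + 8*(1/22) = -5/38 + 4/11 = 97/418 ≈ 0.23206)
b + r(-2)*√(74 - 41) = 97/418 + ((6 - 2)/(-10 - 2))*√(74 - 41) = 97/418 + (4/(-12))*√33 = 97/418 + (-1/12*4)*√33 = 97/418 - √33/3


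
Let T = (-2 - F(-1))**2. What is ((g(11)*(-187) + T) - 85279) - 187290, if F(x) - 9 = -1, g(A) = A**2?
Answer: -295096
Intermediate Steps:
F(x) = 8 (F(x) = 9 - 1 = 8)
T = 100 (T = (-2 - 1*8)**2 = (-2 - 8)**2 = (-10)**2 = 100)
((g(11)*(-187) + T) - 85279) - 187290 = ((11**2*(-187) + 100) - 85279) - 187290 = ((121*(-187) + 100) - 85279) - 187290 = ((-22627 + 100) - 85279) - 187290 = (-22527 - 85279) - 187290 = -107806 - 187290 = -295096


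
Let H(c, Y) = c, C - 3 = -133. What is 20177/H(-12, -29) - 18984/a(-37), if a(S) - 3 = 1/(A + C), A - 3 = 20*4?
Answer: -483277/60 ≈ -8054.6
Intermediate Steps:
C = -130 (C = 3 - 133 = -130)
A = 83 (A = 3 + 20*4 = 3 + 80 = 83)
a(S) = 140/47 (a(S) = 3 + 1/(83 - 130) = 3 + 1/(-47) = 3 - 1/47 = 140/47)
20177/H(-12, -29) - 18984/a(-37) = 20177/(-12) - 18984/140/47 = 20177*(-1/12) - 18984*47/140 = -20177/12 - 31866/5 = -483277/60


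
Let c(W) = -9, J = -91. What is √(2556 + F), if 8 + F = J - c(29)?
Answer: 3*√274 ≈ 49.659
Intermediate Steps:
F = -90 (F = -8 + (-91 - 1*(-9)) = -8 + (-91 + 9) = -8 - 82 = -90)
√(2556 + F) = √(2556 - 90) = √2466 = 3*√274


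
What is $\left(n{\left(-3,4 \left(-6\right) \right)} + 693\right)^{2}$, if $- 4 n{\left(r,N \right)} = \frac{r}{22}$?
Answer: $\frac{3719414169}{7744} \approx 4.803 \cdot 10^{5}$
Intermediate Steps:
$n{\left(r,N \right)} = - \frac{r}{88}$ ($n{\left(r,N \right)} = - \frac{r \frac{1}{22}}{4} = - \frac{\frac{1}{22} r}{4} = - \frac{r}{88}$)
$\left(n{\left(-3,4 \left(-6\right) \right)} + 693\right)^{2} = \left(\left(- \frac{1}{88}\right) \left(-3\right) + 693\right)^{2} = \left(\frac{3}{88} + 693\right)^{2} = \left(\frac{60987}{88}\right)^{2} = \frac{3719414169}{7744}$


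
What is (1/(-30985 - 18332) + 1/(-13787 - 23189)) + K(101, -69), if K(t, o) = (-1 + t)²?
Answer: 18235453833707/1823545392 ≈ 10000.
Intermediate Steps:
(1/(-30985 - 18332) + 1/(-13787 - 23189)) + K(101, -69) = (1/(-30985 - 18332) + 1/(-13787 - 23189)) + (-1 + 101)² = (1/(-49317) + 1/(-36976)) + 100² = (-1/49317 - 1/36976) + 10000 = -86293/1823545392 + 10000 = 18235453833707/1823545392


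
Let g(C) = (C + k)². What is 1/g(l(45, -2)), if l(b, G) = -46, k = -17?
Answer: 1/3969 ≈ 0.00025195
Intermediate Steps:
g(C) = (-17 + C)² (g(C) = (C - 17)² = (-17 + C)²)
1/g(l(45, -2)) = 1/((-17 - 46)²) = 1/((-63)²) = 1/3969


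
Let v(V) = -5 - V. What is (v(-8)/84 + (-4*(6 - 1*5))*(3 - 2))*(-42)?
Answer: 333/2 ≈ 166.50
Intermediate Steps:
(v(-8)/84 + (-4*(6 - 1*5))*(3 - 2))*(-42) = ((-5 - 1*(-8))/84 + (-4*(6 - 1*5))*(3 - 2))*(-42) = ((-5 + 8)*(1/84) - 4*(6 - 5)*1)*(-42) = (3*(1/84) - 4*1*1)*(-42) = (1/28 - 4*1)*(-42) = (1/28 - 4)*(-42) = -111/28*(-42) = 333/2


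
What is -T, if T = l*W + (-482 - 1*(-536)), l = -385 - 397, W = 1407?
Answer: 1100220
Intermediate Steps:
l = -782
T = -1100220 (T = -782*1407 + (-482 - 1*(-536)) = -1100274 + (-482 + 536) = -1100274 + 54 = -1100220)
-T = -1*(-1100220) = 1100220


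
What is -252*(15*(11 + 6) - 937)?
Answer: 171864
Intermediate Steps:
-252*(15*(11 + 6) - 937) = -252*(15*17 - 937) = -252*(255 - 937) = -252*(-682) = 171864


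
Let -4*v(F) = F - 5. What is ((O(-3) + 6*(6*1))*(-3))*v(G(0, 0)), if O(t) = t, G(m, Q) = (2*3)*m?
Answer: -495/4 ≈ -123.75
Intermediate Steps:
G(m, Q) = 6*m
v(F) = 5/4 - F/4 (v(F) = -(F - 5)/4 = -(-5 + F)/4 = 5/4 - F/4)
((O(-3) + 6*(6*1))*(-3))*v(G(0, 0)) = ((-3 + 6*(6*1))*(-3))*(5/4 - 3*0/2) = ((-3 + 6*6)*(-3))*(5/4 - ¼*0) = ((-3 + 36)*(-3))*(5/4 + 0) = (33*(-3))*(5/4) = -99*5/4 = -495/4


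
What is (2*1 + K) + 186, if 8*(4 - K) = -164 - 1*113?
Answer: 1813/8 ≈ 226.63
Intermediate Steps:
K = 309/8 (K = 4 - (-164 - 1*113)/8 = 4 - (-164 - 113)/8 = 4 - 1/8*(-277) = 4 + 277/8 = 309/8 ≈ 38.625)
(2*1 + K) + 186 = (2*1 + 309/8) + 186 = (2 + 309/8) + 186 = 325/8 + 186 = 1813/8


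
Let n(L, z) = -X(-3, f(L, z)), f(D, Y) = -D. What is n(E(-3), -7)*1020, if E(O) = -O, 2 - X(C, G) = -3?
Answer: -5100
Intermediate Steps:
X(C, G) = 5 (X(C, G) = 2 - 1*(-3) = 2 + 3 = 5)
n(L, z) = -5 (n(L, z) = -1*5 = -5)
n(E(-3), -7)*1020 = -5*1020 = -5100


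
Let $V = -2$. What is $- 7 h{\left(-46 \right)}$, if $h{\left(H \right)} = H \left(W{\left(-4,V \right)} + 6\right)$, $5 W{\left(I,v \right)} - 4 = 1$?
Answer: $2254$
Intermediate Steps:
$W{\left(I,v \right)} = 1$ ($W{\left(I,v \right)} = \frac{4}{5} + \frac{1}{5} \cdot 1 = \frac{4}{5} + \frac{1}{5} = 1$)
$h{\left(H \right)} = 7 H$ ($h{\left(H \right)} = H \left(1 + 6\right) = H 7 = 7 H$)
$- 7 h{\left(-46 \right)} = - 7 \cdot 7 \left(-46\right) = \left(-7\right) \left(-322\right) = 2254$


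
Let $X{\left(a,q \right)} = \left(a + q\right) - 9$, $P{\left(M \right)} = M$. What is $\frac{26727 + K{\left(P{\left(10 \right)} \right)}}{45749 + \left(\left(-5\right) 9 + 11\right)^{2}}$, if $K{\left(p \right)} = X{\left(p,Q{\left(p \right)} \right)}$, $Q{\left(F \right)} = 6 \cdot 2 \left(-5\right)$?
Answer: $\frac{452}{795} \approx 0.56855$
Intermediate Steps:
$Q{\left(F \right)} = -60$ ($Q{\left(F \right)} = 12 \left(-5\right) = -60$)
$X{\left(a,q \right)} = -9 + a + q$
$K{\left(p \right)} = -69 + p$ ($K{\left(p \right)} = -9 + p - 60 = -69 + p$)
$\frac{26727 + K{\left(P{\left(10 \right)} \right)}}{45749 + \left(\left(-5\right) 9 + 11\right)^{2}} = \frac{26727 + \left(-69 + 10\right)}{45749 + \left(\left(-5\right) 9 + 11\right)^{2}} = \frac{26727 - 59}{45749 + \left(-45 + 11\right)^{2}} = \frac{26668}{45749 + \left(-34\right)^{2}} = \frac{26668}{45749 + 1156} = \frac{26668}{46905} = 26668 \cdot \frac{1}{46905} = \frac{452}{795}$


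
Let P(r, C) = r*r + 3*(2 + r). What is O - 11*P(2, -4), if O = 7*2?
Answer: -162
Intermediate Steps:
O = 14
P(r, C) = 6 + r**2 + 3*r (P(r, C) = r**2 + (6 + 3*r) = 6 + r**2 + 3*r)
O - 11*P(2, -4) = 14 - 11*(6 + 2**2 + 3*2) = 14 - 11*(6 + 4 + 6) = 14 - 11*16 = 14 - 176 = -162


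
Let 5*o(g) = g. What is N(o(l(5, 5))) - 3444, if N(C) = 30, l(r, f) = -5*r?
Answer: -3414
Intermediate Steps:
o(g) = g/5
N(o(l(5, 5))) - 3444 = 30 - 3444 = -3414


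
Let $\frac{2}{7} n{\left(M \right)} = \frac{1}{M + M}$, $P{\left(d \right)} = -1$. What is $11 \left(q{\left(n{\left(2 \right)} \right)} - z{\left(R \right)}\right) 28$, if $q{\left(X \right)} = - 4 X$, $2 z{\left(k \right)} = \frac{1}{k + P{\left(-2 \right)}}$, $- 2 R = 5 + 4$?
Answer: $-1050$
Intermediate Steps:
$R = - \frac{9}{2}$ ($R = - \frac{5 + 4}{2} = \left(- \frac{1}{2}\right) 9 = - \frac{9}{2} \approx -4.5$)
$z{\left(k \right)} = \frac{1}{2 \left(-1 + k\right)}$ ($z{\left(k \right)} = \frac{1}{2 \left(k - 1\right)} = \frac{1}{2 \left(-1 + k\right)}$)
$n{\left(M \right)} = \frac{7}{4 M}$ ($n{\left(M \right)} = \frac{7}{2 \left(M + M\right)} = \frac{7}{2 \cdot 2 M} = \frac{7 \frac{1}{2 M}}{2} = \frac{7}{4 M}$)
$11 \left(q{\left(n{\left(2 \right)} \right)} - z{\left(R \right)}\right) 28 = 11 \left(- 4 \frac{7}{4 \cdot 2} - \frac{1}{2 \left(-1 - \frac{9}{2}\right)}\right) 28 = 11 \left(- 4 \cdot \frac{7}{4} \cdot \frac{1}{2} - \frac{1}{2 \left(- \frac{11}{2}\right)}\right) 28 = 11 \left(\left(-4\right) \frac{7}{8} - \frac{1}{2} \left(- \frac{2}{11}\right)\right) 28 = 11 \left(- \frac{7}{2} - - \frac{1}{11}\right) 28 = 11 \left(- \frac{7}{2} + \frac{1}{11}\right) 28 = 11 \left(- \frac{75}{22}\right) 28 = \left(- \frac{75}{2}\right) 28 = -1050$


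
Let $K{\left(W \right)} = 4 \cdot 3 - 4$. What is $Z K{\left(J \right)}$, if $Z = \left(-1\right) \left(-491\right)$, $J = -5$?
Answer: $3928$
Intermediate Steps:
$K{\left(W \right)} = 8$ ($K{\left(W \right)} = 12 - 4 = 8$)
$Z = 491$
$Z K{\left(J \right)} = 491 \cdot 8 = 3928$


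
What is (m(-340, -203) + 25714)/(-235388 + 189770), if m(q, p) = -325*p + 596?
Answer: -92285/45618 ≈ -2.0230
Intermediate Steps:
m(q, p) = 596 - 325*p
(m(-340, -203) + 25714)/(-235388 + 189770) = ((596 - 325*(-203)) + 25714)/(-235388 + 189770) = ((596 + 65975) + 25714)/(-45618) = (66571 + 25714)*(-1/45618) = 92285*(-1/45618) = -92285/45618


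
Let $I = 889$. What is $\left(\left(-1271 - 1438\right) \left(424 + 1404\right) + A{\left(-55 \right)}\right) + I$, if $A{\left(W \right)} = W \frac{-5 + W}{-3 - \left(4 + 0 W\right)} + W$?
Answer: $- \frac{34661826}{7} \approx -4.9517 \cdot 10^{6}$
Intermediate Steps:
$A{\left(W \right)} = W + W \left(\frac{5}{7} - \frac{W}{7}\right)$ ($A{\left(W \right)} = W \frac{-5 + W}{-3 + \left(0 - 4\right)} + W = W \frac{-5 + W}{-3 - 4} + W = W \frac{-5 + W}{-7} + W = W \left(-5 + W\right) \left(- \frac{1}{7}\right) + W = W \left(\frac{5}{7} - \frac{W}{7}\right) + W = W + W \left(\frac{5}{7} - \frac{W}{7}\right)$)
$\left(\left(-1271 - 1438\right) \left(424 + 1404\right) + A{\left(-55 \right)}\right) + I = \left(\left(-1271 - 1438\right) \left(424 + 1404\right) + \frac{1}{7} \left(-55\right) \left(12 - -55\right)\right) + 889 = \left(\left(-2709\right) 1828 + \frac{1}{7} \left(-55\right) \left(12 + 55\right)\right) + 889 = \left(-4952052 + \frac{1}{7} \left(-55\right) 67\right) + 889 = \left(-4952052 - \frac{3685}{7}\right) + 889 = - \frac{34668049}{7} + 889 = - \frac{34661826}{7}$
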